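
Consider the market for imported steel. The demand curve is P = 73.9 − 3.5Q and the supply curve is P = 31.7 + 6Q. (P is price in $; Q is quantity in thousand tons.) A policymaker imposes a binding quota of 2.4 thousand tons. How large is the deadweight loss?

$19.81 thousand

Competitive equilibrium: 73.9 − 3.5Q = 31.7 + 6Q → Q* = 4.4421, P* = 58.3526.
At Q = 2.4: demand price = 73.9 − 3.5·2.4 = 65.5; supply price = 31.7 + 6·2.4 = 46.1.
ΔQ = 4.4421 − 2.4 = 2.0421; wedge = 65.5 − 46.1 = 19.4.
DWL = ½ × 2.0421 × 19.4 = $19.81 thousand.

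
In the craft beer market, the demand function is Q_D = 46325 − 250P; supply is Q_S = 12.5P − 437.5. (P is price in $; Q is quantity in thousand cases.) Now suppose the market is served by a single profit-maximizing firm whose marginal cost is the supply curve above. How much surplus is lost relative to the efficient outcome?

In inverse form: demand P = 185.3 − 0.004Q, supply P = 35 + 0.08Q.
Competitive equilibrium: 185.3 − 0.004Q = 35 + 0.08Q → Q* = 1789.2857, P* = 178.1429.
Marginal revenue: MR = 185.3 − 0.008Q. Set MR = MC: 185.3 − 0.008Q = 35 + 0.08Q → Q_m = 1707.9545.
Price P_m = 185.3 − 0.004·1707.9545 = 178.4682; MC(Q_m) = 35 + 0.08·1707.9545 = 171.6364.
Competitive Q* = 1789.2857, so ΔQ = 81.3312; wedge = 178.4682 − 171.6364 = 6.8318.
DWL = ½ × 81.3312 × 6.8318 = $277.82 thousand.

$277.82 thousand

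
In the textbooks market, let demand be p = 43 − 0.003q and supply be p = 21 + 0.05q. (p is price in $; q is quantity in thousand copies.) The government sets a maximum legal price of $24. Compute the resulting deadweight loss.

$3341.44 thousand

Competitive equilibrium: 43 − 0.003q = 21 + 0.05q → q* = 415.0943, p* = 41.7547.
At the ceiling p = 24, quantity supplied = (24 − 21)/0.05 = 60.
Willingness to pay at q' = 60: 43 − 0.003·60 = 42.82.
Δq = 415.0943 − 60 = 355.0943; wedge = 42.82 − 24 = 18.82.
DWL = ½ × 355.0943 × 18.82 = $3341.44 thousand.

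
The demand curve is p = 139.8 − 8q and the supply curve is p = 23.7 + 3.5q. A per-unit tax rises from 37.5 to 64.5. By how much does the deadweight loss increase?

119.74

Competitive equilibrium: 139.8 − 8q = 23.7 + 3.5q → q* = 10.0957, p* = 59.0348.
For a per-unit tax t: Δq = t/11.5, so DWL = ½·t·(t/11.5) = t²/23.
At t = 37.5: DWL = 61.141. At t = 64.5: DWL = 180.88.
Increase = 180.88 − 61.141 = 119.74.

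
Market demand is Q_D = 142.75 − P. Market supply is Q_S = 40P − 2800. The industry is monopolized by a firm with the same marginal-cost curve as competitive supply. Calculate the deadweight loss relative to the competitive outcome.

In inverse form: demand P = 142.75 − Q, supply P = 70 + 0.025Q.
Competitive equilibrium: 142.75 − Q = 70 + 0.025Q → Q* = 70.9756, P* = 71.7744.
Marginal revenue: MR = 142.75 − 2Q. Set MR = MC: 142.75 − 2Q = 70 + 0.025Q → Q_m = 35.9259.
Price P_m = 142.75 − 1·35.9259 = 106.8241; MC(Q_m) = 70 + 0.025·35.9259 = 70.8981.
Competitive Q* = 70.9756, so ΔQ = 35.0497; wedge = 106.8241 − 70.8981 = 35.926.
The triangle = ½ × 35.0497 × 35.926 = 629.60.

629.60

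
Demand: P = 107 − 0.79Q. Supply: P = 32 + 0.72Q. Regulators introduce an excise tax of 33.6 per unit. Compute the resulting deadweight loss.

373.83

Competitive equilibrium: 107 − 0.79Q = 32 + 0.72Q → Q* = 49.6689, P* = 67.7616.
With the tax, the buyer price exceeds the seller price by 33.6: (107 − 0.79Q) − (32 + 0.72Q) = 33.6 → Q' = 27.4172.
ΔQ = 49.6689 − 27.4172 = 22.2517; the wedge equals the tax, 33.6.
Deadweight loss = ½ × 22.2517 × 33.6 = 373.83.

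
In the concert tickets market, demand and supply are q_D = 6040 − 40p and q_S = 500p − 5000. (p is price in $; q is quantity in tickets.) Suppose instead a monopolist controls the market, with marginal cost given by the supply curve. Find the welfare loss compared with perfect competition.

In inverse form: demand p = 151 − 0.025q, supply p = 10 + 0.002q.
Competitive equilibrium: 151 − 0.025q = 10 + 0.002q → q* = 5222.22222, p* = 20.44444.
Marginal revenue: MR = 151 − 0.05q. Set MR = MC: 151 − 0.05q = 10 + 0.002q → q_m = 2711.53846.
Price p_m = 151 − 0.025·2711.53846 = 83.21154; MC(q_m) = 10 + 0.002·2711.53846 = 15.42308.
Competitive q* = 5222.22222, so Δq = 2510.68376; wedge = 83.21154 − 15.42308 = 67.78846.
Welfare loss = ½ × 2510.68376 × 67.78846 = $85097.69.

$85097.69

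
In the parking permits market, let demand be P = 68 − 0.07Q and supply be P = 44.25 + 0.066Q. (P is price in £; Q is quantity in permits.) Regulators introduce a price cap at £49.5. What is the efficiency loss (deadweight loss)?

Competitive equilibrium: 68 − 0.07Q = 44.25 + 0.066Q → Q* = 174.6324, P* = 55.7757.
At the ceiling P = 49.5, quantity supplied = (49.5 − 44.25)/0.066 = 79.5455.
Willingness to pay at Q' = 79.5455: 68 − 0.07·79.5455 = 62.4318.
ΔQ = 174.6324 − 79.5455 = 95.0869; wedge = 62.4318 − 49.5 = 12.9318.
Welfare loss = ½ × 95.0869 × 12.9318 = £614.82.

£614.82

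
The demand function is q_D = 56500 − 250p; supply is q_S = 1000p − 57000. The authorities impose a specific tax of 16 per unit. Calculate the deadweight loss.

25600

In inverse form: demand p = 226 − 0.004q, supply p = 57 + 0.001q.
Competitive equilibrium: 226 − 0.004q = 57 + 0.001q → q* = 33800, p* = 90.8.
With the tax, the buyer price exceeds the seller price by 16: (226 − 0.004q) − (57 + 0.001q) = 16 → q' = 30600.
Δq = 33800 − 30600 = 3200; the wedge equals the tax, 16.
Deadweight loss = ½ × 3200 × 16 = 25600.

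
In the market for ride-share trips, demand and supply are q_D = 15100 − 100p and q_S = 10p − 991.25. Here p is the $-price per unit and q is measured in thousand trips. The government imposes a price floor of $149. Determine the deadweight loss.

In inverse form: demand p = 151 − 0.01q, supply p = 99.125 + 0.1q.
Competitive equilibrium: 151 − 0.01q = 99.125 + 0.1q → q* = 471.5909, p* = 146.2841.
At the floor p = 149, quantity demanded = (151 − 149)/0.01 = 200.
Sellers' marginal cost at q' = 200: 99.125 + 0.1·200 = 119.125.
Δq = 471.5909 − 200 = 271.5909; wedge = 149 − 119.125 = 29.875.
Welfare loss = ½ × 271.5909 × 29.875 = $4056.89 thousand.

$4056.89 thousand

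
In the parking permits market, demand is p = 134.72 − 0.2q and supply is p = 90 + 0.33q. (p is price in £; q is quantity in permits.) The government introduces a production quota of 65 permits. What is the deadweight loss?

Competitive equilibrium: 134.72 − 0.2q = 90 + 0.33q → q* = 84.3774, p* = 117.8445.
At q = 65: demand price = 134.72 − 0.2·65 = 121.72; supply price = 90 + 0.33·65 = 111.45.
Δq = 84.3774 − 65 = 19.3774; wedge = 121.72 − 111.45 = 10.27.
DWL = ½ × 19.3774 × 10.27 = £99.50.

£99.50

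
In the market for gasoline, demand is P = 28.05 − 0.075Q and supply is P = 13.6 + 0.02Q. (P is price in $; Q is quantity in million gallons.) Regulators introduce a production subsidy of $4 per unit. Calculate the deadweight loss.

$84.21 million

Competitive equilibrium: 28.05 − 0.075Q = 13.6 + 0.02Q → Q* = 152.1053, P* = 16.6421.
The subsidy lowers effective supply by 4: P = 9.6 + 0.02Q.
New quantity: 28.05 − 0.075Q = 9.6 + 0.02Q → Q' = 194.2105.
Overproduction ΔQ = 194.2105 − 152.1053 = 42.1052; wedge = subsidy = 4.
Deadweight loss = ½ × 42.1052 × 4 = $84.21 million.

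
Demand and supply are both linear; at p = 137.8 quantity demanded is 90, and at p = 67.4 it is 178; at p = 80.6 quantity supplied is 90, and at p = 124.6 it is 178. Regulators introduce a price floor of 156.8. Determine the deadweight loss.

Demand slope = (67.4 − 137.8)/(178 − 90) = −0.8, so p = 209.8 − 0.8q.
Supply slope = (124.6 − 80.6)/(178 − 90) = 0.5, so p = 35.6 + 0.5q.
Competitive equilibrium: 209.8 − 0.8q = 35.6 + 0.5q → q* = 134, p* = 102.6.
At the floor p = 156.8, quantity demanded = (209.8 − 156.8)/0.8 = 66.25.
Sellers' marginal cost at q' = 66.25: 35.6 + 0.5·66.25 = 68.725.
Δq = 134 − 66.25 = 67.75; wedge = 156.8 − 68.725 = 88.075.
The triangle = ½ × 67.75 × 88.075 = 2983.54.

2983.54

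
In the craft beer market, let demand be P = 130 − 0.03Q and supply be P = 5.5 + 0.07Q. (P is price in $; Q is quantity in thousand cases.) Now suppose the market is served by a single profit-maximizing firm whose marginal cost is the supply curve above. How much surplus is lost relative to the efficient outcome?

Competitive equilibrium: 130 − 0.03Q = 5.5 + 0.07Q → Q* = 1245, P* = 92.65.
Marginal revenue: MR = 130 − 0.06Q. Set MR = MC: 130 − 0.06Q = 5.5 + 0.07Q → Q_m = 957.69231.
Price P_m = 130 − 0.03·957.69231 = 101.26923; MC(Q_m) = 5.5 + 0.07·957.69231 = 72.53846.
Competitive Q* = 1245, so ΔQ = 287.30769; wedge = 101.26923 − 72.53846 = 28.73077.
Welfare loss = ½ × 287.30769 × 28.73077 = $4127.29 thousand.

$4127.29 thousand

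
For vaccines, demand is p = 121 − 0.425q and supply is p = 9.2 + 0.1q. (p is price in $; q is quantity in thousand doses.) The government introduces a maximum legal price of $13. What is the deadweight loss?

$8034.69 thousand

Competitive equilibrium: 121 − 0.425q = 9.2 + 0.1q → q* = 212.9524, p* = 30.4952.
At the ceiling p = 13, quantity supplied = (13 − 9.2)/0.1 = 38.
Willingness to pay at q' = 38: 121 − 0.425·38 = 104.85.
Δq = 212.9524 − 38 = 174.9524; wedge = 104.85 − 13 = 91.85.
Welfare loss = ½ × 174.9524 × 91.85 = $8034.69 thousand.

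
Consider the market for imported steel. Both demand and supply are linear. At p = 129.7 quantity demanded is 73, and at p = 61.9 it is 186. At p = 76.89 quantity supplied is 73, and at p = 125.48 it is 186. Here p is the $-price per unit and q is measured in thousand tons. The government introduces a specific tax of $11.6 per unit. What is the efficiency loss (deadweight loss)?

$65.32 thousand

Demand slope = (61.9 − 129.7)/(186 − 73) = −0.6, so p = 173.5 − 0.6q.
Supply slope = (125.48 − 76.89)/(186 − 73) = 0.43, so p = 45.5 + 0.43q.
Competitive equilibrium: 173.5 − 0.6q = 45.5 + 0.43q → q* = 124.2718, p* = 98.9369.
With the tax, the buyer price exceeds the seller price by 11.6: (173.5 − 0.6q) − (45.5 + 0.43q) = 11.6 → q' = 113.0097.
Δq = 124.2718 − 113.0097 = 11.2621; the wedge equals the tax, 11.6.
The triangle = ½ × 11.2621 × 11.6 = $65.32 thousand.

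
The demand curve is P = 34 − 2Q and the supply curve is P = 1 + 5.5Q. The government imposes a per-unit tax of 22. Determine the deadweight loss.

32.27

Competitive equilibrium: 34 − 2Q = 1 + 5.5Q → Q* = 4.4, P* = 25.2.
With the tax, the buyer price exceeds the seller price by 22: (34 − 2Q) − (1 + 5.5Q) = 22 → Q' = 1.4667.
ΔQ = 4.4 − 1.4667 = 2.9333; the wedge equals the tax, 22.
Welfare loss = ½ × 2.9333 × 22 = 32.27.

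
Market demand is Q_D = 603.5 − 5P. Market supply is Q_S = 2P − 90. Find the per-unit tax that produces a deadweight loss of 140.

14

In inverse form: demand P = 120.7 − 0.2Q, supply P = 45 + 0.5Q.
Competitive equilibrium: 120.7 − 0.2Q = 45 + 0.5Q → Q* = 108.1429, P* = 99.0714.
A tax t gives ΔQ = t/0.7 and wedge t, so DWL = t²/1.4.
t²/1.4 = 140 → t² = 196 → t = 14.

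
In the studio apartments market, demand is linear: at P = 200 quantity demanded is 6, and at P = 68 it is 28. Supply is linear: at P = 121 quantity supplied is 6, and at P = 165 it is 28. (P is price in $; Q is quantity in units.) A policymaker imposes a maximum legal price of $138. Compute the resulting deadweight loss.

Demand slope = (68 − 200)/(28 − 6) = −6, so P = 236 − 6Q.
Supply slope = (165 − 121)/(28 − 6) = 2, so P = 109 + 2Q.
Competitive equilibrium: 236 − 6Q = 109 + 2Q → Q* = 15.875, P* = 140.75.
At the ceiling P = 138, quantity supplied = (138 − 109)/2 = 14.5.
Willingness to pay at Q' = 14.5: 236 − 6·14.5 = 149.
ΔQ = 15.875 − 14.5 = 1.375; wedge = 149 − 138 = 11.
The triangle = ½ × 1.375 × 11 = $7.56.

$7.56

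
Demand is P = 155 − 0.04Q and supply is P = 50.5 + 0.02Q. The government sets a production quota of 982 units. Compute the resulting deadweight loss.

17312.80

Competitive equilibrium: 155 − 0.04Q = 50.5 + 0.02Q → Q* = 1741.6667, P* = 85.3333.
At Q = 982: demand price = 155 − 0.04·982 = 115.72; supply price = 50.5 + 0.02·982 = 70.14.
ΔQ = 1741.6667 − 982 = 759.6667; wedge = 115.72 − 70.14 = 45.58.
DWL = ½ × 759.6667 × 45.58 = 17312.80.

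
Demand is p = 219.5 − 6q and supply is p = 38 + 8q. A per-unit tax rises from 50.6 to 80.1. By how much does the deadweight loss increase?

137.70

Competitive equilibrium: 219.5 − 6q = 38 + 8q → q* = 12.9643, p* = 141.7143.
For a per-unit tax t: Δq = t/14, so DWL = ½·t·(t/14) = t²/28.
At t = 50.6: DWL = 91.441. At t = 80.1: DWL = 229.143.
Increase = 229.143 − 91.441 = 137.70.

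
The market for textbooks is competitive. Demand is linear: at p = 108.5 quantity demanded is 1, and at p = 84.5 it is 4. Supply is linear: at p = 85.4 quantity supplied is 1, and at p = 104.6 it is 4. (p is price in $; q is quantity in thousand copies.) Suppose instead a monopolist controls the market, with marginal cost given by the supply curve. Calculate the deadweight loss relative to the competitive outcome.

$6.23 thousand

Demand slope = (84.5 − 108.5)/(4 − 1) = −8, so p = 116.5 − 8q.
Supply slope = (104.6 − 85.4)/(4 − 1) = 6.4, so p = 79 + 6.4q.
Competitive equilibrium: 116.5 − 8q = 79 + 6.4q → q* = 2.6042, p* = 95.6667.
Marginal revenue: MR = 116.5 − 16q. Set MR = MC: 116.5 − 16q = 79 + 6.4q → q_m = 1.6741.
Price p_m = 116.5 − 8·1.6741 = 103.1072; MC(q_m) = 79 + 6.4·1.6741 = 89.7142.
Competitive q* = 2.6042, so Δq = 0.9301; wedge = 103.1072 − 89.7142 = 13.393.
Deadweight loss = ½ × 0.9301 × 13.393 = $6.23 thousand.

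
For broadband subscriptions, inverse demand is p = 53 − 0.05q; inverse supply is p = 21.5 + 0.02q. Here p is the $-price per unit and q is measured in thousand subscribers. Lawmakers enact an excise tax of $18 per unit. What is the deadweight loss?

Competitive equilibrium: 53 − 0.05q = 21.5 + 0.02q → q* = 450, p* = 30.5.
With the tax, the buyer price exceeds the seller price by 18: (53 − 0.05q) − (21.5 + 0.02q) = 18 → q' = 192.8571.
Δq = 450 − 192.8571 = 257.1429; the wedge equals the tax, 18.
DWL = ½ × 257.1429 × 18 = $2314.29 thousand.

$2314.29 thousand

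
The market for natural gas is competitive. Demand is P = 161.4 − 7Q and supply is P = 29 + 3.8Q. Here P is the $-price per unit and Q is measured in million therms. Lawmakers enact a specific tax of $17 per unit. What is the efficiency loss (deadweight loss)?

$13.38 million

Competitive equilibrium: 161.4 − 7Q = 29 + 3.8Q → Q* = 12.2593, P* = 75.5852.
With the tax, the buyer price exceeds the seller price by 17: (161.4 − 7Q) − (29 + 3.8Q) = 17 → Q' = 10.6852.
ΔQ = 12.2593 − 10.6852 = 1.5741; the wedge equals the tax, 17.
DWL = ½ × 1.5741 × 17 = $13.38 million.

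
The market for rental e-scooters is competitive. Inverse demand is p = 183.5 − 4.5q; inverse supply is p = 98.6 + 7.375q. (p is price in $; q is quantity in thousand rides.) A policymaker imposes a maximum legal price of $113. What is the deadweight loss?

$160.36 thousand

Competitive equilibrium: 183.5 − 4.5q = 98.6 + 7.375q → q* = 7.1495, p* = 151.3274.
At the ceiling p = 113, quantity supplied = (113 − 98.6)/7.375 = 1.9525.
Willingness to pay at q' = 1.9525: 183.5 − 4.5·1.9525 = 174.7138.
Δq = 7.1495 − 1.9525 = 5.197; wedge = 174.7138 − 113 = 61.7138.
DWL = ½ × 5.197 × 61.7138 = $160.36 thousand.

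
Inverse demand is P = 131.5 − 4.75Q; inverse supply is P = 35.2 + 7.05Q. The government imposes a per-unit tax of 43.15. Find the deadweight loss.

Competitive equilibrium: 131.5 − 4.75Q = 35.2 + 7.05Q → Q* = 8.161, P* = 92.7352.
With the tax, the buyer price exceeds the seller price by 43.15: (131.5 − 4.75Q) − (35.2 + 7.05Q) = 43.15 → Q' = 4.5042.
ΔQ = 8.161 − 4.5042 = 3.6568; the wedge equals the tax, 43.15.
DWL = ½ × 3.6568 × 43.15 = 78.90.

78.90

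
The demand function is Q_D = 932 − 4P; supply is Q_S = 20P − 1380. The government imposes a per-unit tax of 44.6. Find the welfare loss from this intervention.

In inverse form: demand P = 233 − 0.25Q, supply P = 69 + 0.05Q.
Competitive equilibrium: 233 − 0.25Q = 69 + 0.05Q → Q* = 546.6667, P* = 96.3333.
With the tax, the buyer price exceeds the seller price by 44.6: (233 − 0.25Q) − (69 + 0.05Q) = 44.6 → Q' = 398.
ΔQ = 546.6667 − 398 = 148.6667; the wedge equals the tax, 44.6.
The triangle = ½ × 148.6667 × 44.6 = 3315.27.

3315.27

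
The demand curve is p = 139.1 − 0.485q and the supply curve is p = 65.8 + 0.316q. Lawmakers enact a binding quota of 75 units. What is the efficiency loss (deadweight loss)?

109.18

Competitive equilibrium: 139.1 − 0.485q = 65.8 + 0.316q → q* = 91.5106, p* = 94.7174.
At q = 75: demand price = 139.1 − 0.485·75 = 102.725; supply price = 65.8 + 0.316·75 = 89.5.
Δq = 91.5106 − 75 = 16.5106; wedge = 102.725 − 89.5 = 13.225.
Deadweight loss = ½ × 16.5106 × 13.225 = 109.18.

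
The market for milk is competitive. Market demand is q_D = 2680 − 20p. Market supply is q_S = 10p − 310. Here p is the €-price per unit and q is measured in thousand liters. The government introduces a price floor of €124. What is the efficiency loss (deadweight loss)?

€17763.33 thousand

In inverse form: demand p = 134 − 0.05q, supply p = 31 + 0.1q.
Competitive equilibrium: 134 − 0.05q = 31 + 0.1q → q* = 686.6667, p* = 99.6667.
At the floor p = 124, quantity demanded = (134 − 124)/0.05 = 200.
Sellers' marginal cost at q' = 200: 31 + 0.1·200 = 51.
Δq = 686.6667 − 200 = 486.6667; wedge = 124 − 51 = 73.
Welfare loss = ½ × 486.6667 × 73 = €17763.33 thousand.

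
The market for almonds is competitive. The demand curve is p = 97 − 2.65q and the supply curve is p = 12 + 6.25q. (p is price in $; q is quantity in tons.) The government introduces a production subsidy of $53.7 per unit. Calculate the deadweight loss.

$162.01

Competitive equilibrium: 97 − 2.65q = 12 + 6.25q → q* = 9.55056, p* = 71.69101.
The subsidy lowers effective supply by 53.7: p = 6.25q − 41.7.
New quantity: 97 − 2.65q = 6.25q − 41.7 → q' = 15.58427.
Overproduction Δq = 15.58427 − 9.55056 = 6.03371; wedge = subsidy = 53.7.
Welfare loss = ½ × 6.03371 × 53.7 = $162.01.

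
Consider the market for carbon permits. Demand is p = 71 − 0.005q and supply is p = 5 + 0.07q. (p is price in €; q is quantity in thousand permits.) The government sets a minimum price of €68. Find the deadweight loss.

€2940 thousand

Competitive equilibrium: 71 − 0.005q = 5 + 0.07q → q* = 880, p* = 66.6.
At the floor p = 68, quantity demanded = (71 − 68)/0.005 = 600.
Sellers' marginal cost at q' = 600: 5 + 0.07·600 = 47.
Δq = 880 − 600 = 280; wedge = 68 − 47 = 21.
The triangle = ½ × 280 × 21 = €2940 thousand.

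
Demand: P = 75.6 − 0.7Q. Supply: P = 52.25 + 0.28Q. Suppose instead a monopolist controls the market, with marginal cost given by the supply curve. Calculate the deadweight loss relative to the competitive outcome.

48.29

Competitive equilibrium: 75.6 − 0.7Q = 52.25 + 0.28Q → Q* = 23.8265, P* = 58.9214.
Marginal revenue: MR = 75.6 − 1.4Q. Set MR = MC: 75.6 − 1.4Q = 52.25 + 0.28Q → Q_m = 13.8988.
Price P_m = 75.6 − 0.7·13.8988 = 65.8708; MC(Q_m) = 52.25 + 0.28·13.8988 = 56.1417.
Competitive Q* = 23.8265, so ΔQ = 9.9277; wedge = 65.8708 − 56.1417 = 9.7291.
Deadweight loss = ½ × 9.9277 × 9.7291 = 48.29.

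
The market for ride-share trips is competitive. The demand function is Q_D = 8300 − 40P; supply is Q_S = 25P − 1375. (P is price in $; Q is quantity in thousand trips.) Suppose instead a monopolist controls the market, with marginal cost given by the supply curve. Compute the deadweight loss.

In inverse form: demand P = 207.5 − 0.025Q, supply P = 55 + 0.04Q.
Competitive equilibrium: 207.5 − 0.025Q = 55 + 0.04Q → Q* = 2346.15385, P* = 148.84615.
Marginal revenue: MR = 207.5 − 0.05Q. Set MR = MC: 207.5 − 0.05Q = 55 + 0.04Q → Q_m = 1694.44444.
Price P_m = 207.5 − 0.025·1694.44444 = 165.13889; MC(Q_m) = 55 + 0.04·1694.44444 = 122.77778.
Competitive Q* = 2346.15385, so ΔQ = 651.70941; wedge = 165.13889 − 122.77778 = 42.36111.
DWL = ½ × 651.70941 × 42.36111 = $13803.57 thousand.

$13803.57 thousand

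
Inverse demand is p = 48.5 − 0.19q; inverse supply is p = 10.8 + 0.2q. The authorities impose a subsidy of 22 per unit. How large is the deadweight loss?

Competitive equilibrium: 48.5 − 0.19q = 10.8 + 0.2q → q* = 96.6667, p* = 30.1333.
The subsidy lowers effective supply by 22: p = 0.2q − 11.2.
New quantity: 48.5 − 0.19q = 0.2q − 11.2 → q' = 153.0769.
Overproduction Δq = 153.0769 − 96.6667 = 56.4102; wedge = subsidy = 22.
DWL = ½ × 56.4102 × 22 = 620.51.

620.51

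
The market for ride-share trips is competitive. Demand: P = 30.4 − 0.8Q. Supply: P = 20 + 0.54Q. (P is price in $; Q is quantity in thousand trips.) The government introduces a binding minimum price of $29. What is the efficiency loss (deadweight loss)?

$24.21 thousand

Competitive equilibrium: 30.4 − 0.8Q = 20 + 0.54Q → Q* = 7.7612, P* = 24.191.
At the floor P = 29, quantity demanded = (30.4 − 29)/0.8 = 1.75.
Sellers' marginal cost at Q' = 1.75: 20 + 0.54·1.75 = 20.945.
ΔQ = 7.7612 − 1.75 = 6.0112; wedge = 29 − 20.945 = 8.055.
Welfare loss = ½ × 6.0112 × 8.055 = $24.21 thousand.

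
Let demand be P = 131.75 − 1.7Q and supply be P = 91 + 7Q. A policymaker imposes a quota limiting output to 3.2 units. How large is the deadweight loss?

9.58

Competitive equilibrium: 131.75 − 1.7Q = 91 + 7Q → Q* = 4.6839, P* = 123.7874.
At Q = 3.2: demand price = 131.75 − 1.7·3.2 = 126.31; supply price = 91 + 7·3.2 = 113.4.
ΔQ = 4.6839 − 3.2 = 1.4839; wedge = 126.31 − 113.4 = 12.91.
DWL = ½ × 1.4839 × 12.91 = 9.58.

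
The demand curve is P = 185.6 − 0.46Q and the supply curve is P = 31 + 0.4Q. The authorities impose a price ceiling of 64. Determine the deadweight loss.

4068.21

Competitive equilibrium: 185.6 − 0.46Q = 31 + 0.4Q → Q* = 179.7674, P* = 102.907.
At the ceiling P = 64, quantity supplied = (64 − 31)/0.4 = 82.5.
Willingness to pay at Q' = 82.5: 185.6 − 0.46·82.5 = 147.65.
ΔQ = 179.7674 − 82.5 = 97.2674; wedge = 147.65 − 64 = 83.65.
The triangle = ½ × 97.2674 × 83.65 = 4068.21.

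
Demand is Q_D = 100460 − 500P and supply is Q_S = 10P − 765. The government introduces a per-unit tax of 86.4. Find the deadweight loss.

In inverse form: demand P = 200.92 − 0.002Q, supply P = 76.5 + 0.1Q.
Competitive equilibrium: 200.92 − 0.002Q = 76.5 + 0.1Q → Q* = 1219.8039, P* = 198.4804.
With the tax, the buyer price exceeds the seller price by 86.4: (200.92 − 0.002Q) − (76.5 + 0.1Q) = 86.4 → Q' = 372.7451.
ΔQ = 1219.8039 − 372.7451 = 847.0588; the wedge equals the tax, 86.4.
DWL = ½ × 847.0588 × 86.4 = 36592.94.

36592.94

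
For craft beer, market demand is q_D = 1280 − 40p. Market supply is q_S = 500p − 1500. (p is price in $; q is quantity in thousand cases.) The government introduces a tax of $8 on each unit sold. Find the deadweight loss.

$1185.19 thousand

In inverse form: demand p = 32 − 0.025q, supply p = 3 + 0.002q.
Competitive equilibrium: 32 − 0.025q = 3 + 0.002q → q* = 1074.0741, p* = 5.1481.
With the tax, the buyer price exceeds the seller price by 8: (32 − 0.025q) − (3 + 0.002q) = 8 → q' = 777.7778.
Δq = 1074.0741 − 777.7778 = 296.2963; the wedge equals the tax, 8.
DWL = ½ × 296.2963 × 8 = $1185.19 thousand.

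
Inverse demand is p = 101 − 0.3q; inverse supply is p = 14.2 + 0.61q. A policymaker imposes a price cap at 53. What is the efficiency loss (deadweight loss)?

Competitive equilibrium: 101 − 0.3q = 14.2 + 0.61q → q* = 95.3846, p* = 72.3846.
At the ceiling p = 53, quantity supplied = (53 − 14.2)/0.61 = 63.6066.
Willingness to pay at q' = 63.6066: 101 − 0.3·63.6066 = 81.918.
Δq = 95.3846 − 63.6066 = 31.778; wedge = 81.918 − 53 = 28.918.
Welfare loss = ½ × 31.778 × 28.918 = 459.48.

459.48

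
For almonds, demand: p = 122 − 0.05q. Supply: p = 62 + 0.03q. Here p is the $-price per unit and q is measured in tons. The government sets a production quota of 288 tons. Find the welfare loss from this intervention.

$8537.76

Competitive equilibrium: 122 − 0.05q = 62 + 0.03q → q* = 750, p* = 84.5.
At q = 288: demand price = 122 − 0.05·288 = 107.6; supply price = 62 + 0.03·288 = 70.64.
Δq = 750 − 288 = 462; wedge = 107.6 − 70.64 = 36.96.
DWL = ½ × 462 × 36.96 = $8537.76.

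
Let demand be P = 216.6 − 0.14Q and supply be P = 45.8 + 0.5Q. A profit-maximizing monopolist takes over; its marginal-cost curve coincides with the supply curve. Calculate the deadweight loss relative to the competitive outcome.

734.23

Competitive equilibrium: 216.6 − 0.14Q = 45.8 + 0.5Q → Q* = 266.875, P* = 179.2375.
Marginal revenue: MR = 216.6 − 0.28Q. Set MR = MC: 216.6 − 0.28Q = 45.8 + 0.5Q → Q_m = 218.9744.
Price P_m = 216.6 − 0.14·218.9744 = 185.9436; MC(Q_m) = 45.8 + 0.5·218.9744 = 155.2872.
Competitive Q* = 266.875, so ΔQ = 47.9006; wedge = 185.9436 − 155.2872 = 30.6564.
DWL = ½ × 47.9006 × 30.6564 = 734.23.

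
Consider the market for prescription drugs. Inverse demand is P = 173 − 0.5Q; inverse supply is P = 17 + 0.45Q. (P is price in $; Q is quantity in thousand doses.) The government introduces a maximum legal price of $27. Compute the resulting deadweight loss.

Competitive equilibrium: 173 − 0.5Q = 17 + 0.45Q → Q* = 164.2105, P* = 90.8947.
At the ceiling P = 27, quantity supplied = (27 − 17)/0.45 = 22.2222.
Willingness to pay at Q' = 22.2222: 173 − 0.5·22.2222 = 161.8889.
ΔQ = 164.2105 − 22.2222 = 141.9883; wedge = 161.8889 − 27 = 134.8889.
DWL = ½ × 141.9883 × 134.8889 = $9576.32 thousand.

$9576.32 thousand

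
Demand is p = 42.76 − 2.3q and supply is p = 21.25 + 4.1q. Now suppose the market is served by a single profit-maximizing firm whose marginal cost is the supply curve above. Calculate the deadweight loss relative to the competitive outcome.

2.53

Competitive equilibrium: 42.76 − 2.3q = 21.25 + 4.1q → q* = 3.3609, p* = 35.0298.
Marginal revenue: MR = 42.76 − 4.6q. Set MR = MC: 42.76 − 4.6q = 21.25 + 4.1q → q_m = 2.4724.
Price p_m = 42.76 − 2.3·2.4724 = 37.0735; MC(q_m) = 21.25 + 4.1·2.4724 = 31.3868.
Competitive q* = 3.3609, so Δq = 0.8885; wedge = 37.0735 − 31.3868 = 5.6867.
Deadweight loss = ½ × 0.8885 × 5.6867 = 2.53.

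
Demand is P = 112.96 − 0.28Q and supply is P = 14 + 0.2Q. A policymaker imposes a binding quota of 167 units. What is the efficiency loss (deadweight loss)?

Competitive equilibrium: 112.96 − 0.28Q = 14 + 0.2Q → Q* = 206.1667, P* = 55.2333.
At Q = 167: demand price = 112.96 − 0.28·167 = 66.2; supply price = 14 + 0.2·167 = 47.4.
ΔQ = 206.1667 − 167 = 39.1667; wedge = 66.2 − 47.4 = 18.8.
DWL = ½ × 39.1667 × 18.8 = 368.17.

368.17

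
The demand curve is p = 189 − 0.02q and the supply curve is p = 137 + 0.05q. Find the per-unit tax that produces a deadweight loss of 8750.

35

Competitive equilibrium: 189 − 0.02q = 137 + 0.05q → q* = 742.8571, p* = 174.1429.
A tax t gives Δq = t/0.07 and wedge t, so DWL = t²/0.14.
t²/0.14 = 8750 → t² = 1225 → t = 35.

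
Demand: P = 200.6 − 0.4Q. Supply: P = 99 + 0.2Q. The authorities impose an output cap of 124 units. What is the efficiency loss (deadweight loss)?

616.53

Competitive equilibrium: 200.6 − 0.4Q = 99 + 0.2Q → Q* = 169.3333, P* = 132.8667.
At Q = 124: demand price = 200.6 − 0.4·124 = 151; supply price = 99 + 0.2·124 = 123.8.
ΔQ = 169.3333 − 124 = 45.3333; wedge = 151 − 123.8 = 27.2.
Deadweight loss = ½ × 45.3333 × 27.2 = 616.53.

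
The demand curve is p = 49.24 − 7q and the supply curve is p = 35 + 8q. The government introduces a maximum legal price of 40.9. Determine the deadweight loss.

0.34

Competitive equilibrium: 49.24 − 7q = 35 + 8q → q* = 0.9493, p* = 42.5947.
At the ceiling p = 40.9, quantity supplied = (40.9 − 35)/8 = 0.7375.
Willingness to pay at q' = 0.7375: 49.24 − 7·0.7375 = 44.0775.
Δq = 0.9493 − 0.7375 = 0.2118; wedge = 44.0775 − 40.9 = 3.1775.
The triangle = ½ × 0.2118 × 3.1775 = 0.34.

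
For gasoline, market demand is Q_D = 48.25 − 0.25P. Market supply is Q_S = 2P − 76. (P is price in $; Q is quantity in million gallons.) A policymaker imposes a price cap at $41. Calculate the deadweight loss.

In inverse form: demand P = 193 − 4Q, supply P = 38 + 0.5Q.
Competitive equilibrium: 193 − 4Q = 38 + 0.5Q → Q* = 34.4444, P* = 55.2222.
At the ceiling P = 41, quantity supplied = (41 − 38)/0.5 = 6.
Willingness to pay at Q' = 6: 193 − 4·6 = 169.
ΔQ = 34.4444 − 6 = 28.4444; wedge = 169 − 41 = 128.
Welfare loss = ½ × 28.4444 × 128 = $1820.44 million.

$1820.44 million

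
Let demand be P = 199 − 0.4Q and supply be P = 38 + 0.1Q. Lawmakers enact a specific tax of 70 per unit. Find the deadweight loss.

4900

Competitive equilibrium: 199 − 0.4Q = 38 + 0.1Q → Q* = 322, P* = 70.2.
With the tax, the buyer price exceeds the seller price by 70: (199 − 0.4Q) − (38 + 0.1Q) = 70 → Q' = 182.
ΔQ = 322 − 182 = 140; the wedge equals the tax, 70.
The triangle = ½ × 140 × 70 = 4900.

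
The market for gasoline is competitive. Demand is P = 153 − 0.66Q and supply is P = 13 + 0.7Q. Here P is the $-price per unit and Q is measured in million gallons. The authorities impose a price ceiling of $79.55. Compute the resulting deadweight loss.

$42.11 million

Competitive equilibrium: 153 − 0.66Q = 13 + 0.7Q → Q* = 102.9412, P* = 85.0588.
At the ceiling P = 79.55, quantity supplied = (79.55 − 13)/0.7 = 95.0714.
Willingness to pay at Q' = 95.0714: 153 − 0.66·95.0714 = 90.2529.
ΔQ = 102.9412 − 95.0714 = 7.8698; wedge = 90.2529 − 79.55 = 10.7029.
The triangle = ½ × 7.8698 × 10.7029 = $42.11 million.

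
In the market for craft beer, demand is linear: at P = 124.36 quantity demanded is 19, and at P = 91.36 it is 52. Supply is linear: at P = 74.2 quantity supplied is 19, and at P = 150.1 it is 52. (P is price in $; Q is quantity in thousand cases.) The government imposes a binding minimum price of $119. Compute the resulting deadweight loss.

Demand slope = (91.36 − 124.36)/(52 − 19) = −1, so P = 143.36 − Q.
Supply slope = (150.1 − 74.2)/(52 − 19) = 2.3, so P = 30.5 + 2.3Q.
Competitive equilibrium: 143.36 − Q = 30.5 + 2.3Q → Q* = 34.2, P* = 109.16.
At the floor P = 119, quantity demanded = (143.36 − 119)/1 = 24.36.
Sellers' marginal cost at Q' = 24.36: 30.5 + 2.3·24.36 = 86.528.
ΔQ = 34.2 − 24.36 = 9.84; wedge = 119 − 86.528 = 32.472.
Welfare loss = ½ × 9.84 × 32.472 = $159.76 thousand.

$159.76 thousand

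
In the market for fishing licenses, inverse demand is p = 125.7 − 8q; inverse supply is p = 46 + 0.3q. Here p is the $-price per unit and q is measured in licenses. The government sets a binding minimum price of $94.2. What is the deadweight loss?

$133.18

Competitive equilibrium: 125.7 − 8q = 46 + 0.3q → q* = 9.6024, p* = 48.8807.
At the floor p = 94.2, quantity demanded = (125.7 − 94.2)/8 = 3.9375.
Sellers' marginal cost at q' = 3.9375: 46 + 0.3·3.9375 = 47.1813.
Δq = 9.6024 − 3.9375 = 5.6649; wedge = 94.2 − 47.1813 = 47.0187.
Deadweight loss = ½ × 5.6649 × 47.0187 = $133.18.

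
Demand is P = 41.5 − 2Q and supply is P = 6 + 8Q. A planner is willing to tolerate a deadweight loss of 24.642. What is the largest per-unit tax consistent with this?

22.2

Competitive equilibrium: 41.5 − 2Q = 6 + 8Q → Q* = 3.55, P* = 34.4.
A tax t gives ΔQ = t/10 and wedge t, so DWL = t²/20.
t²/20 = 24.642 → t² = 492.84 → t = 22.2.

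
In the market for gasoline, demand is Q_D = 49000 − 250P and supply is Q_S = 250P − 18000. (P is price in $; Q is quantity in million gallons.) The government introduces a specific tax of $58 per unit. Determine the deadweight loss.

$210250 million

In inverse form: demand P = 196 − 0.004Q, supply P = 72 + 0.004Q.
Competitive equilibrium: 196 − 0.004Q = 72 + 0.004Q → Q* = 15500, P* = 134.
With the tax, the buyer price exceeds the seller price by 58: (196 − 0.004Q) − (72 + 0.004Q) = 58 → Q' = 8250.
ΔQ = 15500 − 8250 = 7250; the wedge equals the tax, 58.
Deadweight loss = ½ × 7250 × 58 = $210250 million.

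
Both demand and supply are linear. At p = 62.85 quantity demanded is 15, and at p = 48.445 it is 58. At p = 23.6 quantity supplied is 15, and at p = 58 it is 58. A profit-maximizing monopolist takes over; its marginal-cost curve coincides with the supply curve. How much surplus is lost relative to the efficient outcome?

Demand slope = (48.445 − 62.85)/(58 − 15) = −0.335, so p = 67.875 − 0.335q.
Supply slope = (58 − 23.6)/(58 − 15) = 0.8, so p = 11.6 + 0.8q.
Competitive equilibrium: 67.875 − 0.335q = 11.6 + 0.8q → q* = 49.5815, p* = 51.2652.
Marginal revenue: MR = 67.875 − 0.67q. Set MR = MC: 67.875 − 0.67q = 11.6 + 0.8q → q_m = 38.2823.
Price p_m = 67.875 − 0.335·38.2823 = 55.0504; MC(q_m) = 11.6 + 0.8·38.2823 = 42.2258.
Competitive q* = 49.5815, so Δq = 11.2992; wedge = 55.0504 − 42.2258 = 12.8246.
The triangle = ½ × 11.2992 × 12.8246 = 72.45.

72.45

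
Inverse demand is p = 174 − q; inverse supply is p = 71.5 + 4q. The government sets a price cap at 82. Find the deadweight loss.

Competitive equilibrium: 174 − q = 71.5 + 4q → q* = 20.5, p* = 153.5.
At the ceiling p = 82, quantity supplied = (82 − 71.5)/4 = 2.625.
Willingness to pay at q' = 2.625: 174 − 1·2.625 = 171.375.
Δq = 20.5 − 2.625 = 17.875; wedge = 171.375 − 82 = 89.375.
Deadweight loss = ½ × 17.875 × 89.375 = 798.79.

798.79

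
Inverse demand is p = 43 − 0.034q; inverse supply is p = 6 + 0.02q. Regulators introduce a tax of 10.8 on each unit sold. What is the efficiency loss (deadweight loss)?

1080

Competitive equilibrium: 43 − 0.034q = 6 + 0.02q → q* = 685.1852, p* = 19.7037.
With the tax, the buyer price exceeds the seller price by 10.8: (43 − 0.034q) − (6 + 0.02q) = 10.8 → q' = 485.1852.
Δq = 685.1852 − 485.1852 = 200; the wedge equals the tax, 10.8.
Deadweight loss = ½ × 200 × 10.8 = 1080.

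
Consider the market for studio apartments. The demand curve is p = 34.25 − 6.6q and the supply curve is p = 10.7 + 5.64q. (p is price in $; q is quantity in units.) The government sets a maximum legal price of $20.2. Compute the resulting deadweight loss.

$0.35

Competitive equilibrium: 34.25 − 6.6q = 10.7 + 5.64q → q* = 1.924, p* = 21.5515.
At the ceiling p = 20.2, quantity supplied = (20.2 − 10.7)/5.64 = 1.6844.
Willingness to pay at q' = 1.6844: 34.25 − 6.6·1.6844 = 23.133.
Δq = 1.924 − 1.6844 = 0.2396; wedge = 23.133 − 20.2 = 2.933.
DWL = ½ × 0.2396 × 2.933 = $0.35.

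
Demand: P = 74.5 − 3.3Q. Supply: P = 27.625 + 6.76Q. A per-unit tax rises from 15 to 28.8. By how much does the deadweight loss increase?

Competitive equilibrium: 74.5 − 3.3Q = 27.625 + 6.76Q → Q* = 4.6595, P* = 59.1235.
For a per-unit tax t: ΔQ = t/10.06, so DWL = ½·t·(t/10.06) = t²/20.12.
At t = 15: DWL = 11.183. At t = 28.8: DWL = 41.225.
Increase = 41.225 − 11.183 = 30.04.

30.04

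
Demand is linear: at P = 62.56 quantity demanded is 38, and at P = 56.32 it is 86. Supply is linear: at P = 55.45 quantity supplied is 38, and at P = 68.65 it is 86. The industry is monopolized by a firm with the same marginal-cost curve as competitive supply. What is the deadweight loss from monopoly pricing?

Demand slope = (56.32 − 62.56)/(86 − 38) = −0.13, so P = 67.5 − 0.13Q.
Supply slope = (68.65 − 55.45)/(86 − 38) = 0.275, so P = 45 + 0.275Q.
Competitive equilibrium: 67.5 − 0.13Q = 45 + 0.275Q → Q* = 55.5556, P* = 60.2778.
Marginal revenue: MR = 67.5 − 0.26Q. Set MR = MC: 67.5 − 0.26Q = 45 + 0.275Q → Q_m = 42.0561.
Price P_m = 67.5 − 0.13·42.0561 = 62.0327; MC(Q_m) = 45 + 0.275·42.0561 = 56.5654.
Competitive Q* = 55.5556, so ΔQ = 13.4995; wedge = 62.0327 − 56.5654 = 5.4673.
Welfare loss = ½ × 13.4995 × 5.4673 = 36.90.

36.90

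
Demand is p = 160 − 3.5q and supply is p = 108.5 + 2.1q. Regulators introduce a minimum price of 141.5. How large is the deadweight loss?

42.82

Competitive equilibrium: 160 − 3.5q = 108.5 + 2.1q → q* = 9.1964, p* = 127.8125.
At the floor p = 141.5, quantity demanded = (160 − 141.5)/3.5 = 5.2857.
Sellers' marginal cost at q' = 5.2857: 108.5 + 2.1·5.2857 = 119.6.
Δq = 9.1964 − 5.2857 = 3.9107; wedge = 141.5 − 119.6 = 21.9.
Deadweight loss = ½ × 3.9107 × 21.9 = 42.82.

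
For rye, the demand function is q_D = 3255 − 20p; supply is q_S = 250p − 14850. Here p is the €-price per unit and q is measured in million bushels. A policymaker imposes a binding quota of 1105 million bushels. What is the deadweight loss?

In inverse form: demand p = 162.75 − 0.05q, supply p = 59.4 + 0.004q.
Competitive equilibrium: 162.75 − 0.05q = 59.4 + 0.004q → q* = 1913.8889, p* = 67.0556.
At q = 1105: demand price = 162.75 − 0.05·1105 = 107.5; supply price = 59.4 + 0.004·1105 = 63.82.
Δq = 1913.8889 − 1105 = 808.8889; wedge = 107.5 − 63.82 = 43.68.
DWL = ½ × 808.8889 × 43.68 = €17666.13 million.

€17666.13 million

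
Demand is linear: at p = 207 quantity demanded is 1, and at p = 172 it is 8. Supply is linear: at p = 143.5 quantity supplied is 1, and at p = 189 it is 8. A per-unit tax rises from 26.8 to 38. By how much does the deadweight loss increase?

31.55

Demand slope = (172 − 207)/(8 − 1) = −5, so p = 212 − 5q.
Supply slope = (189 − 143.5)/(8 − 1) = 6.5, so p = 137 + 6.5q.
Competitive equilibrium: 212 − 5q = 137 + 6.5q → q* = 6.5217, p* = 179.3913.
For a per-unit tax t: Δq = t/11.5, so DWL = ½·t·(t/11.5) = t²/23.
At t = 26.8: DWL = 31.2278. At t = 38: DWL = 62.7826.
Increase = 62.7826 − 31.2278 = 31.55.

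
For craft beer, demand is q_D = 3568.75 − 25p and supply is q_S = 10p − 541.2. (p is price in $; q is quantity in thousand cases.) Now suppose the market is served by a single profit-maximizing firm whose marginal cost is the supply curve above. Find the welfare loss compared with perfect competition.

$1385.41 thousand

In inverse form: demand p = 142.75 − 0.04q, supply p = 54.12 + 0.1q.
Competitive equilibrium: 142.75 − 0.04q = 54.12 + 0.1q → q* = 633.0714, p* = 117.4271.
Marginal revenue: MR = 142.75 − 0.08q. Set MR = MC: 142.75 − 0.08q = 54.12 + 0.1q → q_m = 492.3889.
Price p_m = 142.75 − 0.04·492.3889 = 123.0544; MC(q_m) = 54.12 + 0.1·492.3889 = 103.3589.
Competitive q* = 633.0714, so Δq = 140.6825; wedge = 123.0544 − 103.3589 = 19.6955.
The triangle = ½ × 140.6825 × 19.6955 = $1385.41 thousand.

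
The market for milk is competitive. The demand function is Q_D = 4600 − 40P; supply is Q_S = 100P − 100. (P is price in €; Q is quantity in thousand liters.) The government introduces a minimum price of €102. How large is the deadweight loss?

€131109.14 thousand

In inverse form: demand P = 115 − 0.025Q, supply P = 1 + 0.01Q.
Competitive equilibrium: 115 − 0.025Q = 1 + 0.01Q → Q* = 3257.1429, P* = 33.5714.
At the floor P = 102, quantity demanded = (115 − 102)/0.025 = 520.
Sellers' marginal cost at Q' = 520: 1 + 0.01·520 = 6.2.
ΔQ = 3257.1429 − 520 = 2737.1429; wedge = 102 − 6.2 = 95.8.
Deadweight loss = ½ × 2737.1429 × 95.8 = €131109.14 thousand.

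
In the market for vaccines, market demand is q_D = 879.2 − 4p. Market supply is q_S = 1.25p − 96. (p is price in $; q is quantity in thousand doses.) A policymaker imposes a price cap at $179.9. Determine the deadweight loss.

In inverse form: demand p = 219.8 − 0.25q, supply p = 76.8 + 0.8q.
Competitive equilibrium: 219.8 − 0.25q = 76.8 + 0.8q → q* = 136.1905, p* = 185.7524.
At the ceiling p = 179.9, quantity supplied = (179.9 − 76.8)/0.8 = 128.875.
Willingness to pay at q' = 128.875: 219.8 − 0.25·128.875 = 187.5813.
Δq = 136.1905 − 128.875 = 7.3155; wedge = 187.5813 − 179.9 = 7.6813.
DWL = ½ × 7.3155 × 7.6813 = $28.10 thousand.

$28.10 thousand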